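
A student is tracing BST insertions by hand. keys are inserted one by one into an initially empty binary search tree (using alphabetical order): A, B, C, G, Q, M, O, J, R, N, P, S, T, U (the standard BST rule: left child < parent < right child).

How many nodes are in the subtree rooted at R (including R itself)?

Insert A: tree is empty, so A becomes the root.
Insert B: B > A → go right. Place as right child of A.
Insert C: C > A → go right; C > B → go right. Place as right child of B.
Insert G: G > A → go right; G > B → go right; G > C → go right. Place as right child of C.
Insert Q: Q > A → go right; Q > B → go right; Q > C → go right; Q > G → go right. Place as right child of G.
Insert M: M > A → go right; M > B → go right; M > C → go right; M > G → go right; M < Q → go left. Place as left child of Q.
Insert O: O > A → go right; O > B → go right; O > C → go right; O > G → go right; O < Q → go left; O > M → go right. Place as right child of M.
Insert J: J > A → go right; J > B → go right; J > C → go right; J > G → go right; J < Q → go left; J < M → go left. Place as left child of M.
Insert R: R > A → go right; R > B → go right; R > C → go right; R > G → go right; R > Q → go right. Place as right child of Q.
Insert N: N > A → go right; N > B → go right; N > C → go right; N > G → go right; N < Q → go left; N > M → go right; N < O → go left. Place as left child of O.
Insert P: P > A → go right; P > B → go right; P > C → go right; P > G → go right; P < Q → go left; P > M → go right; P > O → go right. Place as right child of O.
Insert S: S > A → go right; S > B → go right; S > C → go right; S > G → go right; S > Q → go right; S > R → go right. Place as right child of R.
Insert T: T > A → go right; T > B → go right; T > C → go right; T > G → go right; T > Q → go right; T > R → go right; T > S → go right. Place as right child of S.
Insert U: U > A → go right; U > B → go right; U > C → go right; U > G → go right; U > Q → go right; U > R → go right; U > S → go right; U > T → go right. Place as right child of T.

Subtree rooted at R contains: R, S, T, U — 4 nodes.

4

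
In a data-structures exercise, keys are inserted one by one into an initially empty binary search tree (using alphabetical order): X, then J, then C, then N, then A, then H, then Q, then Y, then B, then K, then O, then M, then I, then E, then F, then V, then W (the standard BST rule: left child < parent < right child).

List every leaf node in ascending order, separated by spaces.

B F I M O W Y

X: root
J: left child of X (depth 1)
C: left child of J (depth 2)
N: right child of J (depth 2)
A: left child of C (depth 3)
H: right child of C (depth 3)
Q: right child of N (depth 3)
Y: right child of X (depth 1)
B: right child of A (depth 4)
K: left child of N (depth 3)
O: left child of Q (depth 4)
M: right child of K (depth 4)
I: right child of H (depth 4)
E: left child of H (depth 4)
F: right child of E (depth 5)
V: right child of Q (depth 4)
W: right child of V (depth 5)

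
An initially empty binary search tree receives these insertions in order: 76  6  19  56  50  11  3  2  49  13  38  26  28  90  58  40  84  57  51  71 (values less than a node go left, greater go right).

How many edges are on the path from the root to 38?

6

Resulting structure (node: left, right):
  76: L=6, R=90
  6: L=3, R=19
  19: L=11, R=56
  56: L=50, R=58
  50: L=49, R=51
  11: L=–, R=13
  3: L=2, R=–
  2: L=–, R=–
  49: L=38, R=–
  13: L=–, R=–
  38: L=26, R=40
  26: L=–, R=28
  28: L=–, R=–
  90: L=84, R=–
  58: L=57, R=71
  40: L=–, R=–
  84: L=–, R=–
  57: L=–, R=–
  51: L=–, R=–
  71: L=–, R=–

Path to 38: 76 → 6 → 19 → 56 → 50 → 49 → 38, which is 6 edges.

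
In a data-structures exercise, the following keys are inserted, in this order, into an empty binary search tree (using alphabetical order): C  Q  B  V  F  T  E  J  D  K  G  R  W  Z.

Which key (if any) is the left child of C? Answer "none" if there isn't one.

B

Insert C: tree is empty, so C becomes the root.
Insert Q: Q > C → go right. Place as right child of C.
Insert B: B < C → go left. Place as left child of C.
Insert V: V > C → go right; V > Q → go right. Place as right child of Q.
Insert F: F > C → go right; F < Q → go left. Place as left child of Q.
Insert T: T > C → go right; T > Q → go right; T < V → go left. Place as left child of V.
Insert E: E > C → go right; E < Q → go left; E < F → go left. Place as left child of F.
Insert J: J > C → go right; J < Q → go left; J > F → go right. Place as right child of F.
Insert D: D > C → go right; D < Q → go left; D < F → go left; D < E → go left. Place as left child of E.
Insert K: K > C → go right; K < Q → go left; K > F → go right; K > J → go right. Place as right child of J.
Insert G: G > C → go right; G < Q → go left; G > F → go right; G < J → go left. Place as left child of J.
Insert R: R > C → go right; R > Q → go right; R < V → go left; R < T → go left. Place as left child of T.
Insert W: W > C → go right; W > Q → go right; W > V → go right. Place as right child of V.
Insert Z: Z > C → go right; Z > Q → go right; Z > V → go right; Z > W → go right. Place as right child of W.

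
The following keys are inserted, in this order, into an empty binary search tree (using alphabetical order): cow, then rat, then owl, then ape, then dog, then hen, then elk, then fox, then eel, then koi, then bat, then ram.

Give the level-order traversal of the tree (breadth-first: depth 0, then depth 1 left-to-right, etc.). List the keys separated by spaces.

cow ape rat bat owl dog ram hen elk koi eel fox

Resulting structure (node: left, right):
  cow: L=ape, R=rat
  rat: L=owl, R=–
  owl: L=dog, R=ram
  ape: L=–, R=bat
  dog: L=–, R=hen
  hen: L=elk, R=koi
  elk: L=eel, R=fox
  fox: L=–, R=–
  eel: L=–, R=–
  koi: L=–, R=–
  bat: L=–, R=–
  ram: L=–, R=–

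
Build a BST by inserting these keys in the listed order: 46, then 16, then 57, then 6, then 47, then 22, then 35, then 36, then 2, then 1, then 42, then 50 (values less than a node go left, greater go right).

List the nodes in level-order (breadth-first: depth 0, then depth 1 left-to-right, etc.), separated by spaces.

46 16 57 6 22 47 2 35 50 1 36 42

46: root
16: left child of 46 (depth 1)
57: right child of 46 (depth 1)
6: left child of 16 (depth 2)
47: left child of 57 (depth 2)
22: right child of 16 (depth 2)
35: right child of 22 (depth 3)
36: right child of 35 (depth 4)
2: left child of 6 (depth 3)
1: left child of 2 (depth 4)
42: right child of 36 (depth 5)
50: right child of 47 (depth 3)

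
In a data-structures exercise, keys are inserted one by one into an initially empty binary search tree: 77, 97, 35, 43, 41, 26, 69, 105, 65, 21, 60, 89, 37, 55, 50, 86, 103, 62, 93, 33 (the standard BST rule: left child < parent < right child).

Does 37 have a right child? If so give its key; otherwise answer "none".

77: root
97: right child of 77 (depth 1)
35: left child of 77 (depth 1)
43: right child of 35 (depth 2)
41: left child of 43 (depth 3)
26: left child of 35 (depth 2)
69: right child of 43 (depth 3)
105: right child of 97 (depth 2)
65: left child of 69 (depth 4)
21: left child of 26 (depth 3)
60: left child of 65 (depth 5)
89: left child of 97 (depth 2)
37: left child of 41 (depth 4)
55: left child of 60 (depth 6)
50: left child of 55 (depth 7)
86: left child of 89 (depth 3)
103: left child of 105 (depth 3)
62: right child of 60 (depth 6)
93: right child of 89 (depth 3)
33: right child of 26 (depth 3)

none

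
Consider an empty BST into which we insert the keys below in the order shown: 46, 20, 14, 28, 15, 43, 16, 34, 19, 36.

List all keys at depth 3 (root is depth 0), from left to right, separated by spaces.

15 43

46: root
20: left child of 46 (depth 1)
14: left child of 20 (depth 2)
28: right child of 20 (depth 2)
15: right child of 14 (depth 3)
43: right child of 28 (depth 3)
16: right child of 15 (depth 4)
34: left child of 43 (depth 4)
19: right child of 16 (depth 5)
36: right child of 34 (depth 5)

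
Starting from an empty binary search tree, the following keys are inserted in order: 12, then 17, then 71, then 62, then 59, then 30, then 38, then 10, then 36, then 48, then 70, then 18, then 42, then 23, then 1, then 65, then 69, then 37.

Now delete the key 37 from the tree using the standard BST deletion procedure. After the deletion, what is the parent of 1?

12: root
17: right child of 12 (depth 1)
71: right child of 17 (depth 2)
62: left child of 71 (depth 3)
59: left child of 62 (depth 4)
30: left child of 59 (depth 5)
38: right child of 30 (depth 6)
10: left child of 12 (depth 1)
36: left child of 38 (depth 7)
48: right child of 38 (depth 7)
70: right child of 62 (depth 4)
18: left child of 30 (depth 6)
42: left child of 48 (depth 8)
23: right child of 18 (depth 7)
1: left child of 10 (depth 2)
65: left child of 70 (depth 5)
69: right child of 65 (depth 6)
37: right child of 36 (depth 8)

Delete 37 (at most one child — splice it out).
After deletion, 1's parent is 10.

10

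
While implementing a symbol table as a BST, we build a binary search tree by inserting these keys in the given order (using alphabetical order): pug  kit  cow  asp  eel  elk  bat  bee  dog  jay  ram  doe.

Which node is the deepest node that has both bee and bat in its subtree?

bat

Insert pug: tree is empty, so pug becomes the root.
Insert kit: kit < pug → go left. Place as left child of pug.
Insert cow: cow < pug → go left; cow < kit → go left. Place as left child of kit.
Insert asp: asp < pug → go left; asp < kit → go left; asp < cow → go left. Place as left child of cow.
Insert eel: eel < pug → go left; eel < kit → go left; eel > cow → go right. Place as right child of cow.
Insert elk: elk < pug → go left; elk < kit → go left; elk > cow → go right; elk > eel → go right. Place as right child of eel.
Insert bat: bat < pug → go left; bat < kit → go left; bat < cow → go left; bat > asp → go right. Place as right child of asp.
Insert bee: bee < pug → go left; bee < kit → go left; bee < cow → go left; bee > asp → go right; bee > bat → go right. Place as right child of bat.
Insert dog: dog < pug → go left; dog < kit → go left; dog > cow → go right; dog < eel → go left. Place as left child of eel.
Insert jay: jay < pug → go left; jay < kit → go left; jay > cow → go right; jay > eel → go right; jay > elk → go right. Place as right child of elk.
Insert ram: ram > pug → go right. Place as right child of pug.
Insert doe: doe < pug → go left; doe < kit → go left; doe > cow → go right; doe < eel → go left; doe < dog → go left. Place as left child of dog.

Path to bee: pug → kit → cow → asp → bat → bee
Path to bat: pug → kit → cow → asp → bat
bat lies on both paths and is an ancestor of the other node.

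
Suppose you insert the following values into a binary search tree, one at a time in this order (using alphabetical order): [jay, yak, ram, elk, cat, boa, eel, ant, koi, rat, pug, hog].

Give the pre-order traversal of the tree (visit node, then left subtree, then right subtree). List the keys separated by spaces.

Insert jay: tree is empty, so jay becomes the root.
Insert yak: yak > jay → go right. Place as right child of jay.
Insert ram: ram > jay → go right; ram < yak → go left. Place as left child of yak.
Insert elk: elk < jay → go left. Place as left child of jay.
Insert cat: cat < jay → go left; cat < elk → go left. Place as left child of elk.
Insert boa: boa < jay → go left; boa < elk → go left; boa < cat → go left. Place as left child of cat.
Insert eel: eel < jay → go left; eel < elk → go left; eel > cat → go right. Place as right child of cat.
Insert ant: ant < jay → go left; ant < elk → go left; ant < cat → go left; ant < boa → go left. Place as left child of boa.
Insert koi: koi > jay → go right; koi < yak → go left; koi < ram → go left. Place as left child of ram.
Insert rat: rat > jay → go right; rat < yak → go left; rat > ram → go right. Place as right child of ram.
Insert pug: pug > jay → go right; pug < yak → go left; pug < ram → go left; pug > koi → go right. Place as right child of koi.
Insert hog: hog < jay → go left; hog > elk → go right. Place as right child of elk.

jay elk cat boa ant eel hog yak ram koi pug rat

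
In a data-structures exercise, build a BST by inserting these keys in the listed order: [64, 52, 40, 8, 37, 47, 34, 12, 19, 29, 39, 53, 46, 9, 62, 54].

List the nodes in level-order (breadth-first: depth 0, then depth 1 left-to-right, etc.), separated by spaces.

64 52 40 53 8 47 62 37 46 54 34 39 12 9 19 29

64: root
52: left child of 64 (depth 1)
40: left child of 52 (depth 2)
8: left child of 40 (depth 3)
37: right child of 8 (depth 4)
47: right child of 40 (depth 3)
34: left child of 37 (depth 5)
12: left child of 34 (depth 6)
19: right child of 12 (depth 7)
29: right child of 19 (depth 8)
39: right child of 37 (depth 5)
53: right child of 52 (depth 2)
46: left child of 47 (depth 4)
9: left child of 12 (depth 7)
62: right child of 53 (depth 3)
54: left child of 62 (depth 4)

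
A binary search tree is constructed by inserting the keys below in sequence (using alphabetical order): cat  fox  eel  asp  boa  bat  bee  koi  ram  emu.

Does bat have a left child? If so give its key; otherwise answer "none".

none

Insert cat: tree is empty, so cat becomes the root.
Insert fox: fox > cat → go right. Place as right child of cat.
Insert eel: eel > cat → go right; eel < fox → go left. Place as left child of fox.
Insert asp: asp < cat → go left. Place as left child of cat.
Insert boa: boa < cat → go left; boa > asp → go right. Place as right child of asp.
Insert bat: bat < cat → go left; bat > asp → go right; bat < boa → go left. Place as left child of boa.
Insert bee: bee < cat → go left; bee > asp → go right; bee < boa → go left; bee > bat → go right. Place as right child of bat.
Insert koi: koi > cat → go right; koi > fox → go right. Place as right child of fox.
Insert ram: ram > cat → go right; ram > fox → go right; ram > koi → go right. Place as right child of koi.
Insert emu: emu > cat → go right; emu < fox → go left; emu > eel → go right. Place as right child of eel.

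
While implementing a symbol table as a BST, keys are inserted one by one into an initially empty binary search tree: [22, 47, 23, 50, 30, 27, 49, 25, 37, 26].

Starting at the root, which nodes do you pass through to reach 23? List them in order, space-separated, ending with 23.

Resulting structure (node: left, right):
  22: L=–, R=47
  47: L=23, R=50
  23: L=–, R=30
  50: L=49, R=–
  30: L=27, R=37
  27: L=25, R=–
  49: L=–, R=–
  25: L=–, R=26
  37: L=–, R=–
  26: L=–, R=–

22 47 23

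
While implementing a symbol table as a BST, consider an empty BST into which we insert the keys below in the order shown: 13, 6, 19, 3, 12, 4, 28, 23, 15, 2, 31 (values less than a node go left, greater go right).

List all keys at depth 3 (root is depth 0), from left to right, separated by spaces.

13: root
6: left child of 13 (depth 1)
19: right child of 13 (depth 1)
3: left child of 6 (depth 2)
12: right child of 6 (depth 2)
4: right child of 3 (depth 3)
28: right child of 19 (depth 2)
23: left child of 28 (depth 3)
15: left child of 19 (depth 2)
2: left child of 3 (depth 3)
31: right child of 28 (depth 3)

2 4 23 31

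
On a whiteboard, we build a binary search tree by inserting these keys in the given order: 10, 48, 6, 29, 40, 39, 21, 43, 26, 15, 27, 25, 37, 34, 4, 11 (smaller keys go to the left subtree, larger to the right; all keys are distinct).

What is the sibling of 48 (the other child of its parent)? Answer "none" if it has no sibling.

6

Resulting structure (node: left, right):
  10: L=6, R=48
  48: L=29, R=–
  6: L=4, R=–
  29: L=21, R=40
  40: L=39, R=43
  39: L=37, R=–
  21: L=15, R=26
  43: L=–, R=–
  26: L=25, R=27
  15: L=11, R=–
  27: L=–, R=–
  25: L=–, R=–
  37: L=34, R=–
  34: L=–, R=–
  4: L=–, R=–
  11: L=–, R=–

48's parent is 10; the other child of 10 is 6.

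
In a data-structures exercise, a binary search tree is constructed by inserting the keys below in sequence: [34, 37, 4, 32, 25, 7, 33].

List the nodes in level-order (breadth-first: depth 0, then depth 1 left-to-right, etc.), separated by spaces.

34 4 37 32 25 33 7

34: root
37: right child of 34 (depth 1)
4: left child of 34 (depth 1)
32: right child of 4 (depth 2)
25: left child of 32 (depth 3)
7: left child of 25 (depth 4)
33: right child of 32 (depth 3)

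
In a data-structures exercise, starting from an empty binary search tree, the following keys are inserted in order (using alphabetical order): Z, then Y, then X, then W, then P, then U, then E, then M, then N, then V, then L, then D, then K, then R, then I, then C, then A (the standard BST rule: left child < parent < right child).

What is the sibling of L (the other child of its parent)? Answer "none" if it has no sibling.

Insert Z: tree is empty, so Z becomes the root.
Insert Y: Y < Z → go left. Place as left child of Z.
Insert X: X < Z → go left; X < Y → go left. Place as left child of Y.
Insert W: W < Z → go left; W < Y → go left; W < X → go left. Place as left child of X.
Insert P: P < Z → go left; P < Y → go left; P < X → go left; P < W → go left. Place as left child of W.
Insert U: U < Z → go left; U < Y → go left; U < X → go left; U < W → go left; U > P → go right. Place as right child of P.
Insert E: E < Z → go left; E < Y → go left; E < X → go left; E < W → go left; E < P → go left. Place as left child of P.
Insert M: M < Z → go left; M < Y → go left; M < X → go left; M < W → go left; M < P → go left; M > E → go right. Place as right child of E.
Insert N: N < Z → go left; N < Y → go left; N < X → go left; N < W → go left; N < P → go left; N > E → go right; N > M → go right. Place as right child of M.
Insert V: V < Z → go left; V < Y → go left; V < X → go left; V < W → go left; V > P → go right; V > U → go right. Place as right child of U.
Insert L: L < Z → go left; L < Y → go left; L < X → go left; L < W → go left; L < P → go left; L > E → go right; L < M → go left. Place as left child of M.
Insert D: D < Z → go left; D < Y → go left; D < X → go left; D < W → go left; D < P → go left; D < E → go left. Place as left child of E.
Insert K: K < Z → go left; K < Y → go left; K < X → go left; K < W → go left; K < P → go left; K > E → go right; K < M → go left; K < L → go left. Place as left child of L.
Insert R: R < Z → go left; R < Y → go left; R < X → go left; R < W → go left; R > P → go right; R < U → go left. Place as left child of U.
Insert I: I < Z → go left; I < Y → go left; I < X → go left; I < W → go left; I < P → go left; I > E → go right; I < M → go left; I < L → go left; I < K → go left. Place as left child of K.
Insert C: C < Z → go left; C < Y → go left; C < X → go left; C < W → go left; C < P → go left; C < E → go left; C < D → go left. Place as left child of D.
Insert A: A < Z → go left; A < Y → go left; A < X → go left; A < W → go left; A < P → go left; A < E → go left; A < D → go left; A < C → go left. Place as left child of C.

L's parent is M; the other child of M is N.

N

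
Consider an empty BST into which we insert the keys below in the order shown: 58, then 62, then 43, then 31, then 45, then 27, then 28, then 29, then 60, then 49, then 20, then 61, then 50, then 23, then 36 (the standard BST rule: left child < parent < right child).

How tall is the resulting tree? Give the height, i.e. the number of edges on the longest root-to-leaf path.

5

Insert 58: tree is empty, so 58 becomes the root.
Insert 62: 62 > 58 → go right. Place as right child of 58.
Insert 43: 43 < 58 → go left. Place as left child of 58.
Insert 31: 31 < 58 → go left; 31 < 43 → go left. Place as left child of 43.
Insert 45: 45 < 58 → go left; 45 > 43 → go right. Place as right child of 43.
Insert 27: 27 < 58 → go left; 27 < 43 → go left; 27 < 31 → go left. Place as left child of 31.
Insert 28: 28 < 58 → go left; 28 < 43 → go left; 28 < 31 → go left; 28 > 27 → go right. Place as right child of 27.
Insert 29: 29 < 58 → go left; 29 < 43 → go left; 29 < 31 → go left; 29 > 27 → go right; 29 > 28 → go right. Place as right child of 28.
Insert 60: 60 > 58 → go right; 60 < 62 → go left. Place as left child of 62.
Insert 49: 49 < 58 → go left; 49 > 43 → go right; 49 > 45 → go right. Place as right child of 45.
Insert 20: 20 < 58 → go left; 20 < 43 → go left; 20 < 31 → go left; 20 < 27 → go left. Place as left child of 27.
Insert 61: 61 > 58 → go right; 61 < 62 → go left; 61 > 60 → go right. Place as right child of 60.
Insert 50: 50 < 58 → go left; 50 > 43 → go right; 50 > 45 → go right; 50 > 49 → go right. Place as right child of 49.
Insert 23: 23 < 58 → go left; 23 < 43 → go left; 23 < 31 → go left; 23 < 27 → go left; 23 > 20 → go right. Place as right child of 20.
Insert 36: 36 < 58 → go left; 36 < 43 → go left; 36 > 31 → go right. Place as right child of 31.

The deepest node is 29 at depth 5.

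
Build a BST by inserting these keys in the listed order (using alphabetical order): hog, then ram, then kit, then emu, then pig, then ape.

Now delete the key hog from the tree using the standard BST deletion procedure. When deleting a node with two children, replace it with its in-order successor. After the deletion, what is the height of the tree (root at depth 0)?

2

hog: root
ram: right child of hog (depth 1)
kit: left child of ram (depth 2)
emu: left child of hog (depth 1)
pig: right child of kit (depth 3)
ape: left child of emu (depth 2)

Delete hog (two children — replace with in-order successor).
After deletion, deepest node is pig at depth 2.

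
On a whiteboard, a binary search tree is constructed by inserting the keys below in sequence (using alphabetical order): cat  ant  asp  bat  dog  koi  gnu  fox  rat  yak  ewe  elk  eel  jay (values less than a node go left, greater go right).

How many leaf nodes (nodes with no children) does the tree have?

cat: root
ant: left child of cat (depth 1)
asp: right child of ant (depth 2)
bat: right child of asp (depth 3)
dog: right child of cat (depth 1)
koi: right child of dog (depth 2)
gnu: left child of koi (depth 3)
fox: left child of gnu (depth 4)
rat: right child of koi (depth 3)
yak: right child of rat (depth 4)
ewe: left child of fox (depth 5)
elk: left child of ewe (depth 6)
eel: left child of elk (depth 7)
jay: right child of gnu (depth 4)

Leaves: bat, eel, jay, yak — 4 in total.

4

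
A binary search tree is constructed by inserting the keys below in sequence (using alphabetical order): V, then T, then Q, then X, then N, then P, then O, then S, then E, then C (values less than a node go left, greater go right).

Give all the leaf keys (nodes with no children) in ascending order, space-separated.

C O S X

V: root
T: left child of V (depth 1)
Q: left child of T (depth 2)
X: right child of V (depth 1)
N: left child of Q (depth 3)
P: right child of N (depth 4)
O: left child of P (depth 5)
S: right child of Q (depth 3)
E: left child of N (depth 4)
C: left child of E (depth 5)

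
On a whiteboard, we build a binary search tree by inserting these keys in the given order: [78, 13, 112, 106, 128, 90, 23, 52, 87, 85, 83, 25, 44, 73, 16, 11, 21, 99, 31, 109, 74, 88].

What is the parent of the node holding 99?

90

78: root
13: left child of 78 (depth 1)
112: right child of 78 (depth 1)
106: left child of 112 (depth 2)
128: right child of 112 (depth 2)
90: left child of 106 (depth 3)
23: right child of 13 (depth 2)
52: right child of 23 (depth 3)
87: left child of 90 (depth 4)
85: left child of 87 (depth 5)
83: left child of 85 (depth 6)
25: left child of 52 (depth 4)
44: right child of 25 (depth 5)
73: right child of 52 (depth 4)
16: left child of 23 (depth 3)
11: left child of 13 (depth 2)
21: right child of 16 (depth 4)
99: right child of 90 (depth 4)
31: left child of 44 (depth 6)
109: right child of 106 (depth 3)
74: right child of 73 (depth 5)
88: right child of 87 (depth 5)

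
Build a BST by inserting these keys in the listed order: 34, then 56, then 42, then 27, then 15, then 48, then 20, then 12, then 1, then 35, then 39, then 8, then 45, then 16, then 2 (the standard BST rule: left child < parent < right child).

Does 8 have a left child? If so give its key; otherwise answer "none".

2

34: root
56: right child of 34 (depth 1)
42: left child of 56 (depth 2)
27: left child of 34 (depth 1)
15: left child of 27 (depth 2)
48: right child of 42 (depth 3)
20: right child of 15 (depth 3)
12: left child of 15 (depth 3)
1: left child of 12 (depth 4)
35: left child of 42 (depth 3)
39: right child of 35 (depth 4)
8: right child of 1 (depth 5)
45: left child of 48 (depth 4)
16: left child of 20 (depth 4)
2: left child of 8 (depth 6)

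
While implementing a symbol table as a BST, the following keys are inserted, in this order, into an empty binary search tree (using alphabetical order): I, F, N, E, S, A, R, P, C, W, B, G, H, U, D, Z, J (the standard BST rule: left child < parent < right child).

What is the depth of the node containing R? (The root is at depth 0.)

Resulting structure (node: left, right):
  I: L=F, R=N
  F: L=E, R=G
  N: L=J, R=S
  E: L=A, R=–
  S: L=R, R=W
  A: L=–, R=C
  R: L=P, R=–
  P: L=–, R=–
  C: L=B, R=D
  W: L=U, R=Z
  B: L=–, R=–
  G: L=–, R=H
  H: L=–, R=–
  U: L=–, R=–
  D: L=–, R=–
  Z: L=–, R=–
  J: L=–, R=–

Path to R: I → N → S → R, which is 3 edges.

3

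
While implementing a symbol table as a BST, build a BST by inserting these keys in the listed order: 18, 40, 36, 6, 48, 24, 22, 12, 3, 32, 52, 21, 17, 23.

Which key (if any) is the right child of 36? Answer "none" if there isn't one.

none

Insert 18: tree is empty, so 18 becomes the root.
Insert 40: 40 > 18 → go right. Place as right child of 18.
Insert 36: 36 > 18 → go right; 36 < 40 → go left. Place as left child of 40.
Insert 6: 6 < 18 → go left. Place as left child of 18.
Insert 48: 48 > 18 → go right; 48 > 40 → go right. Place as right child of 40.
Insert 24: 24 > 18 → go right; 24 < 40 → go left; 24 < 36 → go left. Place as left child of 36.
Insert 22: 22 > 18 → go right; 22 < 40 → go left; 22 < 36 → go left; 22 < 24 → go left. Place as left child of 24.
Insert 12: 12 < 18 → go left; 12 > 6 → go right. Place as right child of 6.
Insert 3: 3 < 18 → go left; 3 < 6 → go left. Place as left child of 6.
Insert 32: 32 > 18 → go right; 32 < 40 → go left; 32 < 36 → go left; 32 > 24 → go right. Place as right child of 24.
Insert 52: 52 > 18 → go right; 52 > 40 → go right; 52 > 48 → go right. Place as right child of 48.
Insert 21: 21 > 18 → go right; 21 < 40 → go left; 21 < 36 → go left; 21 < 24 → go left; 21 < 22 → go left. Place as left child of 22.
Insert 17: 17 < 18 → go left; 17 > 6 → go right; 17 > 12 → go right. Place as right child of 12.
Insert 23: 23 > 18 → go right; 23 < 40 → go left; 23 < 36 → go left; 23 < 24 → go left; 23 > 22 → go right. Place as right child of 22.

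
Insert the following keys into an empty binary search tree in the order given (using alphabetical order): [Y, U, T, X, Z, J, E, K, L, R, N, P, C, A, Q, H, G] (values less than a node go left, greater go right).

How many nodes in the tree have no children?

5

Y: root
U: left child of Y (depth 1)
T: left child of U (depth 2)
X: right child of U (depth 2)
Z: right child of Y (depth 1)
J: left child of T (depth 3)
E: left child of J (depth 4)
K: right child of J (depth 4)
L: right child of K (depth 5)
R: right child of L (depth 6)
N: left child of R (depth 7)
P: right child of N (depth 8)
C: left child of E (depth 5)
A: left child of C (depth 6)
Q: right child of P (depth 9)
H: right child of E (depth 5)
G: left child of H (depth 6)

Leaves: A, G, Q, X, Z — 5 in total.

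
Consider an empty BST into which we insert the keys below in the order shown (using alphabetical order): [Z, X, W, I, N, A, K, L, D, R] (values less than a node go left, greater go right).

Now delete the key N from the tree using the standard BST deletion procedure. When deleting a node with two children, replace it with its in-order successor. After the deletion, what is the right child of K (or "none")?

Z: root
X: left child of Z (depth 1)
W: left child of X (depth 2)
I: left child of W (depth 3)
N: right child of I (depth 4)
A: left child of I (depth 4)
K: left child of N (depth 5)
L: right child of K (depth 6)
D: right child of A (depth 5)
R: right child of N (depth 5)

Delete N (two children — replace with in-order successor).
After deletion, K's right child: L.

L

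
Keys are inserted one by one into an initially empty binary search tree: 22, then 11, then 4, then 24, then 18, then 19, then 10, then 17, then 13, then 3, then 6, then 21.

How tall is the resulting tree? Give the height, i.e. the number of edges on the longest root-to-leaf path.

4

Insert 22: tree is empty, so 22 becomes the root.
Insert 11: 11 < 22 → go left. Place as left child of 22.
Insert 4: 4 < 22 → go left; 4 < 11 → go left. Place as left child of 11.
Insert 24: 24 > 22 → go right. Place as right child of 22.
Insert 18: 18 < 22 → go left; 18 > 11 → go right. Place as right child of 11.
Insert 19: 19 < 22 → go left; 19 > 11 → go right; 19 > 18 → go right. Place as right child of 18.
Insert 10: 10 < 22 → go left; 10 < 11 → go left; 10 > 4 → go right. Place as right child of 4.
Insert 17: 17 < 22 → go left; 17 > 11 → go right; 17 < 18 → go left. Place as left child of 18.
Insert 13: 13 < 22 → go left; 13 > 11 → go right; 13 < 18 → go left; 13 < 17 → go left. Place as left child of 17.
Insert 3: 3 < 22 → go left; 3 < 11 → go left; 3 < 4 → go left. Place as left child of 4.
Insert 6: 6 < 22 → go left; 6 < 11 → go left; 6 > 4 → go right; 6 < 10 → go left. Place as left child of 10.
Insert 21: 21 < 22 → go left; 21 > 11 → go right; 21 > 18 → go right; 21 > 19 → go right. Place as right child of 19.

The deepest node is 13 at depth 4.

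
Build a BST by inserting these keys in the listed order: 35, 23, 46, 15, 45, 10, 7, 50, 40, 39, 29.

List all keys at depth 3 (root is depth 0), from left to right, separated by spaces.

10 40

Insert 35: tree is empty, so 35 becomes the root.
Insert 23: 23 < 35 → go left. Place as left child of 35.
Insert 46: 46 > 35 → go right. Place as right child of 35.
Insert 15: 15 < 35 → go left; 15 < 23 → go left. Place as left child of 23.
Insert 45: 45 > 35 → go right; 45 < 46 → go left. Place as left child of 46.
Insert 10: 10 < 35 → go left; 10 < 23 → go left; 10 < 15 → go left. Place as left child of 15.
Insert 7: 7 < 35 → go left; 7 < 23 → go left; 7 < 15 → go left; 7 < 10 → go left. Place as left child of 10.
Insert 50: 50 > 35 → go right; 50 > 46 → go right. Place as right child of 46.
Insert 40: 40 > 35 → go right; 40 < 46 → go left; 40 < 45 → go left. Place as left child of 45.
Insert 39: 39 > 35 → go right; 39 < 46 → go left; 39 < 45 → go left; 39 < 40 → go left. Place as left child of 40.
Insert 29: 29 < 35 → go left; 29 > 23 → go right. Place as right child of 23.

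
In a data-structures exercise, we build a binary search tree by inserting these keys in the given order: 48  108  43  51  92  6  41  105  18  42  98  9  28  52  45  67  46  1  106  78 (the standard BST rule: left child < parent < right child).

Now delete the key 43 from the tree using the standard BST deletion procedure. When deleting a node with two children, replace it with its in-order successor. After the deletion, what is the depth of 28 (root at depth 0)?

Resulting structure (node: left, right):
  48: L=43, R=108
  108: L=51, R=–
  43: L=6, R=45
  51: L=–, R=92
  92: L=52, R=105
  6: L=1, R=41
  41: L=18, R=42
  105: L=98, R=106
  18: L=9, R=28
  42: L=–, R=–
  98: L=–, R=–
  9: L=–, R=–
  28: L=–, R=–
  52: L=–, R=67
  45: L=–, R=46
  67: L=–, R=78
  46: L=–, R=–
  1: L=–, R=–
  106: L=–, R=–
  78: L=–, R=–

Delete 43 (two children — replace with in-order successor).
After deletion, path to 28: 48 → 45 → 6 → 41 → 18 → 28.

5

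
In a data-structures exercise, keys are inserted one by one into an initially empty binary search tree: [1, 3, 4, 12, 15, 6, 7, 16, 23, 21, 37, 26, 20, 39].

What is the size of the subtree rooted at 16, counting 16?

Insert 1: tree is empty, so 1 becomes the root.
Insert 3: 3 > 1 → go right. Place as right child of 1.
Insert 4: 4 > 1 → go right; 4 > 3 → go right. Place as right child of 3.
Insert 12: 12 > 1 → go right; 12 > 3 → go right; 12 > 4 → go right. Place as right child of 4.
Insert 15: 15 > 1 → go right; 15 > 3 → go right; 15 > 4 → go right; 15 > 12 → go right. Place as right child of 12.
Insert 6: 6 > 1 → go right; 6 > 3 → go right; 6 > 4 → go right; 6 < 12 → go left. Place as left child of 12.
Insert 7: 7 > 1 → go right; 7 > 3 → go right; 7 > 4 → go right; 7 < 12 → go left; 7 > 6 → go right. Place as right child of 6.
Insert 16: 16 > 1 → go right; 16 > 3 → go right; 16 > 4 → go right; 16 > 12 → go right; 16 > 15 → go right. Place as right child of 15.
Insert 23: 23 > 1 → go right; 23 > 3 → go right; 23 > 4 → go right; 23 > 12 → go right; 23 > 15 → go right; 23 > 16 → go right. Place as right child of 16.
Insert 21: 21 > 1 → go right; 21 > 3 → go right; 21 > 4 → go right; 21 > 12 → go right; 21 > 15 → go right; 21 > 16 → go right; 21 < 23 → go left. Place as left child of 23.
Insert 37: 37 > 1 → go right; 37 > 3 → go right; 37 > 4 → go right; 37 > 12 → go right; 37 > 15 → go right; 37 > 16 → go right; 37 > 23 → go right. Place as right child of 23.
Insert 26: 26 > 1 → go right; 26 > 3 → go right; 26 > 4 → go right; 26 > 12 → go right; 26 > 15 → go right; 26 > 16 → go right; 26 > 23 → go right; 26 < 37 → go left. Place as left child of 37.
Insert 20: 20 > 1 → go right; 20 > 3 → go right; 20 > 4 → go right; 20 > 12 → go right; 20 > 15 → go right; 20 > 16 → go right; 20 < 23 → go left; 20 < 21 → go left. Place as left child of 21.
Insert 39: 39 > 1 → go right; 39 > 3 → go right; 39 > 4 → go right; 39 > 12 → go right; 39 > 15 → go right; 39 > 16 → go right; 39 > 23 → go right; 39 > 37 → go right. Place as right child of 37.

Subtree rooted at 16 contains: 16, 23, 21, 20, 37, 26, 39 — 7 nodes.

7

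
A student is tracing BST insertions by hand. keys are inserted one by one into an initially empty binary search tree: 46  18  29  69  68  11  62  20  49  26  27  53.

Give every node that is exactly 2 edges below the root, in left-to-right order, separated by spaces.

46: root
18: left child of 46 (depth 1)
29: right child of 18 (depth 2)
69: right child of 46 (depth 1)
68: left child of 69 (depth 2)
11: left child of 18 (depth 2)
62: left child of 68 (depth 3)
20: left child of 29 (depth 3)
49: left child of 62 (depth 4)
26: right child of 20 (depth 4)
27: right child of 26 (depth 5)
53: right child of 49 (depth 5)

11 29 68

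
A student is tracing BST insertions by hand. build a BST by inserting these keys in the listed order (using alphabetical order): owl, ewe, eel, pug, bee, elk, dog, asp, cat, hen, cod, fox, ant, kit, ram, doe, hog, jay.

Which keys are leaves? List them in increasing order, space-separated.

Insert owl: tree is empty, so owl becomes the root.
Insert ewe: ewe < owl → go left. Place as left child of owl.
Insert eel: eel < owl → go left; eel < ewe → go left. Place as left child of ewe.
Insert pug: pug > owl → go right. Place as right child of owl.
Insert bee: bee < owl → go left; bee < ewe → go left; bee < eel → go left. Place as left child of eel.
Insert elk: elk < owl → go left; elk < ewe → go left; elk > eel → go right. Place as right child of eel.
Insert dog: dog < owl → go left; dog < ewe → go left; dog < eel → go left; dog > bee → go right. Place as right child of bee.
Insert asp: asp < owl → go left; asp < ewe → go left; asp < eel → go left; asp < bee → go left. Place as left child of bee.
Insert cat: cat < owl → go left; cat < ewe → go left; cat < eel → go left; cat > bee → go right; cat < dog → go left. Place as left child of dog.
Insert hen: hen < owl → go left; hen > ewe → go right. Place as right child of ewe.
Insert cod: cod < owl → go left; cod < ewe → go left; cod < eel → go left; cod > bee → go right; cod < dog → go left; cod > cat → go right. Place as right child of cat.
Insert fox: fox < owl → go left; fox > ewe → go right; fox < hen → go left. Place as left child of hen.
Insert ant: ant < owl → go left; ant < ewe → go left; ant < eel → go left; ant < bee → go left; ant < asp → go left. Place as left child of asp.
Insert kit: kit < owl → go left; kit > ewe → go right; kit > hen → go right. Place as right child of hen.
Insert ram: ram > owl → go right; ram > pug → go right. Place as right child of pug.
Insert doe: doe < owl → go left; doe < ewe → go left; doe < eel → go left; doe > bee → go right; doe < dog → go left; doe > cat → go right; doe > cod → go right. Place as right child of cod.
Insert hog: hog < owl → go left; hog > ewe → go right; hog > hen → go right; hog < kit → go left. Place as left child of kit.
Insert jay: jay < owl → go left; jay > ewe → go right; jay > hen → go right; jay < kit → go left; jay > hog → go right. Place as right child of hog.

ant doe elk fox jay ram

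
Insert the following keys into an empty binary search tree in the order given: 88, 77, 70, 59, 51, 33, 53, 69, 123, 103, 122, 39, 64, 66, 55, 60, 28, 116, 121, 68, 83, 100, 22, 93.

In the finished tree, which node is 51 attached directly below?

59

Insert 88: tree is empty, so 88 becomes the root.
Insert 77: 77 < 88 → go left. Place as left child of 88.
Insert 70: 70 < 88 → go left; 70 < 77 → go left. Place as left child of 77.
Insert 59: 59 < 88 → go left; 59 < 77 → go left; 59 < 70 → go left. Place as left child of 70.
Insert 51: 51 < 88 → go left; 51 < 77 → go left; 51 < 70 → go left; 51 < 59 → go left. Place as left child of 59.
Insert 33: 33 < 88 → go left; 33 < 77 → go left; 33 < 70 → go left; 33 < 59 → go left; 33 < 51 → go left. Place as left child of 51.
Insert 53: 53 < 88 → go left; 53 < 77 → go left; 53 < 70 → go left; 53 < 59 → go left; 53 > 51 → go right. Place as right child of 51.
Insert 69: 69 < 88 → go left; 69 < 77 → go left; 69 < 70 → go left; 69 > 59 → go right. Place as right child of 59.
Insert 123: 123 > 88 → go right. Place as right child of 88.
Insert 103: 103 > 88 → go right; 103 < 123 → go left. Place as left child of 123.
Insert 122: 122 > 88 → go right; 122 < 123 → go left; 122 > 103 → go right. Place as right child of 103.
Insert 39: 39 < 88 → go left; 39 < 77 → go left; 39 < 70 → go left; 39 < 59 → go left; 39 < 51 → go left; 39 > 33 → go right. Place as right child of 33.
Insert 64: 64 < 88 → go left; 64 < 77 → go left; 64 < 70 → go left; 64 > 59 → go right; 64 < 69 → go left. Place as left child of 69.
Insert 66: 66 < 88 → go left; 66 < 77 → go left; 66 < 70 → go left; 66 > 59 → go right; 66 < 69 → go left; 66 > 64 → go right. Place as right child of 64.
Insert 55: 55 < 88 → go left; 55 < 77 → go left; 55 < 70 → go left; 55 < 59 → go left; 55 > 51 → go right; 55 > 53 → go right. Place as right child of 53.
Insert 60: 60 < 88 → go left; 60 < 77 → go left; 60 < 70 → go left; 60 > 59 → go right; 60 < 69 → go left; 60 < 64 → go left. Place as left child of 64.
Insert 28: 28 < 88 → go left; 28 < 77 → go left; 28 < 70 → go left; 28 < 59 → go left; 28 < 51 → go left; 28 < 33 → go left. Place as left child of 33.
Insert 116: 116 > 88 → go right; 116 < 123 → go left; 116 > 103 → go right; 116 < 122 → go left. Place as left child of 122.
Insert 121: 121 > 88 → go right; 121 < 123 → go left; 121 > 103 → go right; 121 < 122 → go left; 121 > 116 → go right. Place as right child of 116.
Insert 68: 68 < 88 → go left; 68 < 77 → go left; 68 < 70 → go left; 68 > 59 → go right; 68 < 69 → go left; 68 > 64 → go right; 68 > 66 → go right. Place as right child of 66.
Insert 83: 83 < 88 → go left; 83 > 77 → go right. Place as right child of 77.
Insert 100: 100 > 88 → go right; 100 < 123 → go left; 100 < 103 → go left. Place as left child of 103.
Insert 22: 22 < 88 → go left; 22 < 77 → go left; 22 < 70 → go left; 22 < 59 → go left; 22 < 51 → go left; 22 < 33 → go left; 22 < 28 → go left. Place as left child of 28.
Insert 93: 93 > 88 → go right; 93 < 123 → go left; 93 < 103 → go left; 93 < 100 → go left. Place as left child of 100.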